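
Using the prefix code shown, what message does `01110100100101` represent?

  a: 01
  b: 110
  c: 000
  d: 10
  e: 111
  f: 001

abdafa

Read left to right; each codeword is recognised as soon as it completes (prefix code):
  01→a | 110→b | 10→d | 01→a | 001→f | 01→a
Decoded message: abdafa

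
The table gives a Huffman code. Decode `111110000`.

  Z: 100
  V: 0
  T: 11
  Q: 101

Read left to right; each codeword is recognised as soon as it completes (prefix code):
  11→T | 11→T | 100→Z | 0→V | 0→V
Decoded message: TTZVV

TTZVV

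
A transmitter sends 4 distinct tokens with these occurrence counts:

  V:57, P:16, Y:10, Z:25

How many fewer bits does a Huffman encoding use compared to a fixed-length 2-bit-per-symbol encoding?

Fixed-length: 2 bits × 108 symbols = 216 bits.
Huffman merges:
Y(10) + P(16) → 26
Z(25) + 26 → 51
51 + V(57) → 108
Huffman total = 26 + 51 + 108 = 185 bits.
Saving = 216 − 185 = 31 bits.

31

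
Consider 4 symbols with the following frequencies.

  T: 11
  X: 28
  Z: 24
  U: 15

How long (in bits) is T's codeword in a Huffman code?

3

Huffman merges, smallest pair first:
merge T(11) and U(15): 26
merge Z(24) and 26: 50
merge X(28) and 50: 78
The subtree containing T is merged 3 times, so code length = 3.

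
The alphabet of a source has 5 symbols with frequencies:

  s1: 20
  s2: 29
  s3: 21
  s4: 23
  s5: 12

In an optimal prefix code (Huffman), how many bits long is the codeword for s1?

3

Repeatedly merge the two smallest:
s5(12) + s1(20) → 32
s3(21) + s4(23) → 44
s2(29) + 32 → 61
44 + 61 → 105
s1's leaf is at depth 3, giving a 3-bit codeword.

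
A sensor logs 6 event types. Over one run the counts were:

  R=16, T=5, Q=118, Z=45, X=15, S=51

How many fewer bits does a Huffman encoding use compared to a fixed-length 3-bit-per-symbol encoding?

Fixed-length: 3 bits × 250 symbols = 750 bits.
Huffman merges:
merge T(5) and X(15): 20
merge R(16) and 20: 36
merge 36 and Z(45): 81
merge S(51) and 81: 132
merge Q(118) and 132: 250
Huffman total = 20 + 36 + 81 + 132 + 250 = 519 bits.
Saving = 750 − 519 = 231 bits.

231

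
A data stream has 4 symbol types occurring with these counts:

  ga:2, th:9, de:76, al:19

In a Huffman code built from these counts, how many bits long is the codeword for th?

3

Build the tree from the bottom:
ga(2) + th(9) → 11
11 + al(19) → 30
30 + de(76) → 106
The subtree containing th is merged 3 times, so code length = 3.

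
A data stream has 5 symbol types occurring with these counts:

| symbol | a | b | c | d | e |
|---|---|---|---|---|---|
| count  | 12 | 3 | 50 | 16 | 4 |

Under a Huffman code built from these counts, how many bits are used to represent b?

4

Repeatedly merge the two smallest:
b(3) + e(4) → 7
7 + a(12) → 19
d(16) + 19 → 35
35 + c(50) → 85
The subtree containing b is merged 4 times, so code length = 4.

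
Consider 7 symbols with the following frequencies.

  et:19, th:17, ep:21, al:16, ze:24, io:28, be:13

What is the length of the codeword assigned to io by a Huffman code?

2

Repeatedly merge the two smallest:
combine be(13), al(16) → 29
combine th(17), et(19) → 36
combine ep(21), ze(24) → 45
combine io(28), 29 → 57
combine 36, 45 → 81
combine 57, 81 → 138
The subtree containing io is merged 2 times, so code length = 2.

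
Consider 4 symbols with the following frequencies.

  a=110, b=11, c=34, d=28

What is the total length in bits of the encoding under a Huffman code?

Merge the two smallest weights repeatedly:
combine b(11), d(28) → 39
combine c(34), 39 → 73
combine 73, a(110) → 183
The encoded length is the sum of every internal node's weight: 39 + 73 + 183 = 295 bits.

295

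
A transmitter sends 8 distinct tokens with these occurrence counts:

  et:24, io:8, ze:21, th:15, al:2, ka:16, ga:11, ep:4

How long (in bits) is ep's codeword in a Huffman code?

Huffman merges, smallest pair first:
combine al(2), ep(4) → 6
combine 6, io(8) → 14
combine ga(11), 14 → 25
combine th(15), ka(16) → 31
combine ze(21), et(24) → 45
combine 25, 31 → 56
combine 45, 56 → 101
ep sits 5 levels below the root, so its codeword is 5 bits.

5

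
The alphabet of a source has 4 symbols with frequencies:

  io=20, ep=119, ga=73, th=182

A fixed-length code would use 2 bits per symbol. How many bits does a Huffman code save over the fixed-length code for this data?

Fixed-length: 2 bits × 394 symbols = 788 bits.
Huffman merges:
io(20) + ga(73) → 93
93 + ep(119) → 212
th(182) + 212 → 394
Huffman total = 93 + 212 + 394 = 699 bits.
Saving = 788 − 699 = 89 bits.

89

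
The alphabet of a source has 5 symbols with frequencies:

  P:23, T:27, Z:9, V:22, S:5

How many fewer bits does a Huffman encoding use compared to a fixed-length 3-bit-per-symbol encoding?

72

Fixed-length: 3 bits × 86 symbols = 258 bits.
Huffman merges:
merge S(5) and Z(9): 14
merge 14 and V(22): 36
merge P(23) and T(27): 50
merge 36 and 50: 86
Huffman total = 14 + 36 + 50 + 86 = 186 bits.
Saving = 258 − 186 = 72 bits.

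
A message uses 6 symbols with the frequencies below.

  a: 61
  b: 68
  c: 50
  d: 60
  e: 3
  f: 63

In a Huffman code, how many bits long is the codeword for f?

Build the tree from the bottom:
merge e(3) and c(50): 53
merge 53 and d(60): 113
merge a(61) and f(63): 124
merge b(68) and 113: 181
merge 124 and 181: 305
f sits 2 levels below the root, so its codeword is 2 bits.

2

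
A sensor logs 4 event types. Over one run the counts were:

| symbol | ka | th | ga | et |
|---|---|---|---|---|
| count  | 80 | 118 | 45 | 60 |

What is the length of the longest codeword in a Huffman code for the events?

Merge the two lowest-weight nodes at each step:
merge ga(45) and et(60): 105
merge ka(80) and 105: 185
merge th(118) and 185: 303
The first pair merged (ga, et) ends up deepest, at depth 3.

3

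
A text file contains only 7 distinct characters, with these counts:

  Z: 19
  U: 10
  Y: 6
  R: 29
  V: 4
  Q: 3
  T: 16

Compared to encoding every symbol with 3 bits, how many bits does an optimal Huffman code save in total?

44

Fixed-length: 3 bits × 87 symbols = 261 bits.
Huffman merges:
combine Q(3), V(4) → 7
combine Y(6), 7 → 13
combine U(10), 13 → 23
combine T(16), Z(19) → 35
combine 23, R(29) → 52
combine 35, 52 → 87
Huffman total = 7 + 13 + 23 + 35 + 52 + 87 = 217 bits.
Saving = 261 − 217 = 44 bits.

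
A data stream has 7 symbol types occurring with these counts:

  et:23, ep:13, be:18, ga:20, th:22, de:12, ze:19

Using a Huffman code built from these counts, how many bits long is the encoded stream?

Build the Huffman tree bottom-up:
de(12) + ep(13) → 25
be(18) + ze(19) → 37
ga(20) + th(22) → 42
et(23) + 25 → 48
37 + 42 → 79
48 + 79 → 127
Total encoded bits = sum of merged weights = 25 + 37 + 42 + 48 + 79 + 127 = 358.

358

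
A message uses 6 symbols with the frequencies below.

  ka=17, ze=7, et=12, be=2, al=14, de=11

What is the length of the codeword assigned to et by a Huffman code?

Repeatedly merge the two smallest:
combine be(2), ze(7) → 9
combine 9, de(11) → 20
combine et(12), al(14) → 26
combine ka(17), 20 → 37
combine 26, 37 → 63
The subtree containing et is merged 2 times, so code length = 2.

2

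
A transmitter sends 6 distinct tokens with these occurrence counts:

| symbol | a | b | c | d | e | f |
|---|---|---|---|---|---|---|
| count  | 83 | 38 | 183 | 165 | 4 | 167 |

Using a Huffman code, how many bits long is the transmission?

Greedily combine the two least-frequent nodes:
merge e(4) and b(38): 42
merge 42 and a(83): 125
merge 125 and d(165): 290
merge f(167) and c(183): 350
merge 290 and 350: 640
The encoded length is the sum of every internal node's weight: 42 + 125 + 290 + 350 + 640 = 1447 bits.

1447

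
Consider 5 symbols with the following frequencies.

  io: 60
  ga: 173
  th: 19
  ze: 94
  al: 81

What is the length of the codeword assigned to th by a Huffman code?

Huffman merges, smallest pair first:
merge th(19) and io(60): 79
merge 79 and al(81): 160
merge ze(94) and 160: 254
merge ga(173) and 254: 427
th sits 4 levels below the root, so its codeword is 4 bits.

4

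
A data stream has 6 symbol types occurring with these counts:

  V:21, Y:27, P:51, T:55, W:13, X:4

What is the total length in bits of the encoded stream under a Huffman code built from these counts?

Greedily combine the two least-frequent nodes:
combine X(4), W(13) → 17
combine 17, V(21) → 38
combine Y(27), 38 → 65
combine P(51), T(55) → 106
combine 65, 106 → 171
Total encoded bits = sum of merged weights = 17 + 38 + 65 + 106 + 171 = 397.

397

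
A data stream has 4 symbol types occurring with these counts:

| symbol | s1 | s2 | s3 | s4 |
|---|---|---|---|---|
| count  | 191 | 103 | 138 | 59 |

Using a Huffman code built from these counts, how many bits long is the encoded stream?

953

Build the Huffman tree bottom-up:
merge s4(59) and s2(103): 162
merge s3(138) and 162: 300
merge s1(191) and 300: 491
Total encoded bits = sum of merged weights = 162 + 300 + 491 = 953.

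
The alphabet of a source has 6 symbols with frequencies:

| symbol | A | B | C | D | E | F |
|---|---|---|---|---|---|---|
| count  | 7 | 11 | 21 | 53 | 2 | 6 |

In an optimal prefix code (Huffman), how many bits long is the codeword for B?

Build the tree from the bottom:
merge E(2) and F(6): 8
merge A(7) and 8: 15
merge B(11) and 15: 26
merge C(21) and 26: 47
merge 47 and D(53): 100
The subtree containing B is merged 3 times, so code length = 3.

3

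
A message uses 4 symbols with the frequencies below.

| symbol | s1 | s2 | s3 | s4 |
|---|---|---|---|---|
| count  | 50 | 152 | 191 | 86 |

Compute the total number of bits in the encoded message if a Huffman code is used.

Greedily combine the two least-frequent nodes:
combine s1(50), s4(86) → 136
combine 136, s2(152) → 288
combine s3(191), 288 → 479
The encoded length is the sum of every internal node's weight: 136 + 288 + 479 = 903 bits.

903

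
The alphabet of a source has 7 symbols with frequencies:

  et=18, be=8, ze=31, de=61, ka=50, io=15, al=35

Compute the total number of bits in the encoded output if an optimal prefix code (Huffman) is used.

566

Merge the two smallest weights repeatedly:
be(8) + io(15) → 23
et(18) + 23 → 41
ze(31) + al(35) → 66
41 + ka(50) → 91
de(61) + 66 → 127
91 + 127 → 218
The encoded length is the sum of every internal node's weight: 23 + 41 + 66 + 91 + 127 + 218 = 566 bits.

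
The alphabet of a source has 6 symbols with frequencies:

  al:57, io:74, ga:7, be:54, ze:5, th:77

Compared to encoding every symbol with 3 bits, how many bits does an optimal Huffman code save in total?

Fixed-length: 3 bits × 274 symbols = 822 bits.
Huffman merges:
ze(5) + ga(7) → 12
12 + be(54) → 66
al(57) + 66 → 123
io(74) + th(77) → 151
123 + 151 → 274
Huffman total = 12 + 66 + 123 + 151 + 274 = 626 bits.
Saving = 822 − 626 = 196 bits.

196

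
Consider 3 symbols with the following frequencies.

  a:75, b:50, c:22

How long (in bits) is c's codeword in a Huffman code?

2

Huffman merges, smallest pair first:
c(22) + b(50) → 72
72 + a(75) → 147
The subtree containing c is merged 2 times, so code length = 2.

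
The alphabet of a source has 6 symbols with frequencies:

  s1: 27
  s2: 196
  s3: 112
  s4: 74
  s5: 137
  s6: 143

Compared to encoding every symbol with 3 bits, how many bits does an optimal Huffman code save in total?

375

Fixed-length: 3 bits × 689 symbols = 2067 bits.
Huffman merges:
s1(27) + s4(74) → 101
101 + s3(112) → 213
s5(137) + s6(143) → 280
s2(196) + 213 → 409
280 + 409 → 689
Huffman total = 101 + 213 + 280 + 409 + 689 = 1692 bits.
Saving = 2067 − 1692 = 375 bits.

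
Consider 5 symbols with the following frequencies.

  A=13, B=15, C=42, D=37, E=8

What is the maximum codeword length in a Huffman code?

4

Merge the two lowest-weight nodes at each step:
combine E(8), A(13) → 21
combine B(15), 21 → 36
combine 36, D(37) → 73
combine C(42), 73 → 115
The rarest symbols sit at the bottom; the longest codeword is 4 bits.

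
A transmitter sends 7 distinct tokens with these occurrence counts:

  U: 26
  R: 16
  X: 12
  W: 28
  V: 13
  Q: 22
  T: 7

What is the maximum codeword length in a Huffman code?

4

Merge the two lowest-weight nodes at each step:
T(7) + X(12) → 19
V(13) + R(16) → 29
19 + Q(22) → 41
U(26) + W(28) → 54
29 + 41 → 70
54 + 70 → 124
The rarest symbols sit at the bottom; the longest codeword is 4 bits.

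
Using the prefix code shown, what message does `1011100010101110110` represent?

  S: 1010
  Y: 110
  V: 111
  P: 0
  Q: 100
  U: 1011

Read left to right; each codeword is recognised as soon as it completes (prefix code):
  1011→U | 100→Q | 0→P | 1010→S | 111→V | 0→P | 110→Y
Decoded message: UQPSVPY

UQPSVPY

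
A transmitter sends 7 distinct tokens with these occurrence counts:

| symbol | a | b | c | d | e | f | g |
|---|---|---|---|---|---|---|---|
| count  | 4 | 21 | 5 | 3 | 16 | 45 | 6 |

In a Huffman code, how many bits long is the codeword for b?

2

Build the tree from the bottom:
d(3) + a(4) → 7
c(5) + g(6) → 11
7 + 11 → 18
e(16) + 18 → 34
b(21) + 34 → 55
f(45) + 55 → 100
b sits 2 levels below the root, so its codeword is 2 bits.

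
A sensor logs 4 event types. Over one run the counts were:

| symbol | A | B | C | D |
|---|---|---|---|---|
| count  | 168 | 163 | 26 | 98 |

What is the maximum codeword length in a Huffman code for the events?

3

Merge the two lowest-weight nodes at each step:
C(26) + D(98) → 124
124 + B(163) → 287
A(168) + 287 → 455
The rarest symbols sit at the bottom; the longest codeword is 3 bits.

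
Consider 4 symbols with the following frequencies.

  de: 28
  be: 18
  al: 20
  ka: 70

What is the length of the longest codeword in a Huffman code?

Merge the two lowest-weight nodes at each step:
be(18) + al(20) → 38
de(28) + 38 → 66
66 + ka(70) → 136
Maximum depth reached is 3.

3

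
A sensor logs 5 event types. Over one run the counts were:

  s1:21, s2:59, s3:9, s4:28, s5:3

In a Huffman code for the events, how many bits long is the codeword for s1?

3

Huffman merges, smallest pair first:
combine s5(3), s3(9) → 12
combine 12, s1(21) → 33
combine s4(28), 33 → 61
combine s2(59), 61 → 120
s1's leaf is at depth 3, giving a 3-bit codeword.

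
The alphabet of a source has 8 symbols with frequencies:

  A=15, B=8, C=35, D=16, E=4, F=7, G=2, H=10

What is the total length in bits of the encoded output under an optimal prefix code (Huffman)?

258

Build the Huffman tree bottom-up:
G(2) + E(4) → 6
6 + F(7) → 13
B(8) + H(10) → 18
13 + A(15) → 28
D(16) + 18 → 34
28 + 34 → 62
C(35) + 62 → 97
The encoded length is the sum of every internal node's weight: 6 + 13 + 18 + 28 + 34 + 62 + 97 = 258 bits.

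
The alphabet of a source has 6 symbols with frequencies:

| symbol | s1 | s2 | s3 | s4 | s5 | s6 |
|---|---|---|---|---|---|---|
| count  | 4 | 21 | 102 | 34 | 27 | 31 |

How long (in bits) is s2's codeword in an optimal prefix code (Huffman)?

Build the tree from the bottom:
combine s1(4), s2(21) → 25
combine 25, s5(27) → 52
combine s6(31), s4(34) → 65
combine 52, 65 → 117
combine s3(102), 117 → 219
s2 sits 4 levels below the root, so its codeword is 4 bits.

4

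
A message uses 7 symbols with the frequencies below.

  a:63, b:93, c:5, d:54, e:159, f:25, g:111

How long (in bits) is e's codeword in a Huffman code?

2

Repeatedly merge the two smallest:
c(5) + f(25) → 30
30 + d(54) → 84
a(63) + 84 → 147
b(93) + g(111) → 204
147 + e(159) → 306
204 + 306 → 510
e sits 2 levels below the root, so its codeword is 2 bits.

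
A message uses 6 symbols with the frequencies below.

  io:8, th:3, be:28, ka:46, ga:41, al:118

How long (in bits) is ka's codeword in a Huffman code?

Build the tree from the bottom:
th(3) + io(8) → 11
11 + be(28) → 39
39 + ga(41) → 80
ka(46) + 80 → 126
al(118) + 126 → 244
The subtree containing ka is merged 2 times, so code length = 2.

2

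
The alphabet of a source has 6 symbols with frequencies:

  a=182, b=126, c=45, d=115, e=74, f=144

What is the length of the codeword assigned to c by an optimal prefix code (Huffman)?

Build the tree from the bottom:
c(45) + e(74) → 119
d(115) + 119 → 234
b(126) + f(144) → 270
a(182) + 234 → 416
270 + 416 → 686
The subtree containing c is merged 4 times, so code length = 4.

4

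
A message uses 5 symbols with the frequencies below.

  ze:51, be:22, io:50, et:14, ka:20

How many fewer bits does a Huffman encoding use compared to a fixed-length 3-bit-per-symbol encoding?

Fixed-length: 3 bits × 157 symbols = 471 bits.
Huffman merges:
merge et(14) and ka(20): 34
merge be(22) and 34: 56
merge io(50) and ze(51): 101
merge 56 and 101: 157
Huffman total = 34 + 56 + 101 + 157 = 348 bits.
Saving = 471 − 348 = 123 bits.

123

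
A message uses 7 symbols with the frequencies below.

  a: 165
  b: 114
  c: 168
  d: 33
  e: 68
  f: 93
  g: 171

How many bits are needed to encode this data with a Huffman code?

2198

Merge the two smallest weights repeatedly:
merge d(33) and e(68): 101
merge f(93) and 101: 194
merge b(114) and a(165): 279
merge c(168) and g(171): 339
merge 194 and 279: 473
merge 339 and 473: 812
Each symbol's bit-cost is frequency × depth; summing gives 2198 bits (equivalently 101 + 194 + 279 + 339 + 473 + 812).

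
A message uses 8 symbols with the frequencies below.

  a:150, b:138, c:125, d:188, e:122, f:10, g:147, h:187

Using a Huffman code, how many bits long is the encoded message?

3145

Build the Huffman tree bottom-up:
combine f(10), e(122) → 132
combine c(125), 132 → 257
combine b(138), g(147) → 285
combine a(150), h(187) → 337
combine d(188), 257 → 445
combine 285, 337 → 622
combine 445, 622 → 1067
Each symbol's bit-cost is frequency × depth; summing gives 3145 bits (equivalently 132 + 257 + 285 + 337 + 445 + 622 + 1067).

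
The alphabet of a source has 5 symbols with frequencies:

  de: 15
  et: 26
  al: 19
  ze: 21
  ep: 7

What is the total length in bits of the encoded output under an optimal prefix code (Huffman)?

Merge the two smallest weights repeatedly:
merge ep(7) and de(15): 22
merge al(19) and ze(21): 40
merge 22 and et(26): 48
merge 40 and 48: 88
Total encoded bits = sum of merged weights = 22 + 40 + 48 + 88 = 198.

198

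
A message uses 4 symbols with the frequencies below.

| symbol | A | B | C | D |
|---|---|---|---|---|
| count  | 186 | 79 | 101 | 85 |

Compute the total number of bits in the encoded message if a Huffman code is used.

880

Build the Huffman tree bottom-up:
B(79) + D(85) → 164
C(101) + 164 → 265
A(186) + 265 → 451
Total encoded bits = sum of merged weights = 164 + 265 + 451 = 880.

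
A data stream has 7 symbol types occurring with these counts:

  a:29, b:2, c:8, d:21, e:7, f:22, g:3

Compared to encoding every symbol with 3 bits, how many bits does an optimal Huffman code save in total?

Fixed-length: 3 bits × 92 symbols = 276 bits.
Huffman merges:
combine b(2), g(3) → 5
combine 5, e(7) → 12
combine c(8), 12 → 20
combine 20, d(21) → 41
combine f(22), a(29) → 51
combine 41, 51 → 92
Huffman total = 5 + 12 + 20 + 41 + 51 + 92 = 221 bits.
Saving = 276 − 221 = 55 bits.

55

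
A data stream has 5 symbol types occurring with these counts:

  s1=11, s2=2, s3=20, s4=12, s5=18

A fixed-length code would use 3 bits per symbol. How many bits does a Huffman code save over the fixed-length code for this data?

Fixed-length: 3 bits × 63 symbols = 189 bits.
Huffman merges:
s2(2) + s1(11) → 13
s4(12) + 13 → 25
s5(18) + s3(20) → 38
25 + 38 → 63
Huffman total = 13 + 25 + 38 + 63 = 139 bits.
Saving = 189 − 139 = 50 bits.

50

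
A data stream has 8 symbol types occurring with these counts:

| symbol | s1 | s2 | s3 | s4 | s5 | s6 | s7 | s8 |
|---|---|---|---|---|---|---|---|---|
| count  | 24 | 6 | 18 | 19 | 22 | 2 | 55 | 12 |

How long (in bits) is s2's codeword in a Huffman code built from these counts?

5

Repeatedly merge the two smallest:
s6(2) + s2(6) → 8
8 + s8(12) → 20
s3(18) + s4(19) → 37
20 + s5(22) → 42
s1(24) + 37 → 61
42 + s7(55) → 97
61 + 97 → 158
s2's leaf is at depth 5, giving a 5-bit codeword.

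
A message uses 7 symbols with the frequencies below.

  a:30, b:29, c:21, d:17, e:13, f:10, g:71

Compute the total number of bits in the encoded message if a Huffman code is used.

Greedily combine the two least-frequent nodes:
combine f(10), e(13) → 23
combine d(17), c(21) → 38
combine 23, b(29) → 52
combine a(30), 38 → 68
combine 52, 68 → 120
combine g(71), 120 → 191
Each symbol's bit-cost is frequency × depth; summing gives 492 bits (equivalently 23 + 38 + 52 + 68 + 120 + 191).

492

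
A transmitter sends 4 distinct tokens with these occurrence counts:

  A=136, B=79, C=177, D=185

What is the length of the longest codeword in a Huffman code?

2

Merge the two lowest-weight nodes at each step:
merge B(79) and A(136): 215
merge C(177) and D(185): 362
merge 215 and 362: 577
Maximum depth reached is 2.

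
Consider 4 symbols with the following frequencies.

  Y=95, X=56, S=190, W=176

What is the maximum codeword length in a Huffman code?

3

Merge the two lowest-weight nodes at each step:
merge X(56) and Y(95): 151
merge 151 and W(176): 327
merge S(190) and 327: 517
The first pair merged (X, Y) ends up deepest, at depth 3.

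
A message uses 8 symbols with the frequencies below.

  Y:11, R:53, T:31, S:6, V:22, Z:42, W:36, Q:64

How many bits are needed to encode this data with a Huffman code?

734

Merge the two smallest weights repeatedly:
merge S(6) and Y(11): 17
merge 17 and V(22): 39
merge T(31) and W(36): 67
merge 39 and Z(42): 81
merge R(53) and Q(64): 117
merge 67 and 81: 148
merge 117 and 148: 265
Total encoded bits = sum of merged weights = 17 + 39 + 67 + 81 + 117 + 148 + 265 = 734.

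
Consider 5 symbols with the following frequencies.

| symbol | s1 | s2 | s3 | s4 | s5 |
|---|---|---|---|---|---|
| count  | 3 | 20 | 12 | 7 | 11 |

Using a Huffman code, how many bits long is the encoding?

Merge the two smallest weights repeatedly:
s1(3) + s4(7) → 10
10 + s5(11) → 21
s3(12) + s2(20) → 32
21 + 32 → 53
The encoded length is the sum of every internal node's weight: 10 + 21 + 32 + 53 = 116 bits.

116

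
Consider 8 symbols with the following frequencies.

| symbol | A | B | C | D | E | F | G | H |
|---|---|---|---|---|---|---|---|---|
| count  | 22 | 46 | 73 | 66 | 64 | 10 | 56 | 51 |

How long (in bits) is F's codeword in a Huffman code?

Repeatedly merge the two smallest:
merge F(10) and A(22): 32
merge 32 and B(46): 78
merge H(51) and G(56): 107
merge E(64) and D(66): 130
merge C(73) and 78: 151
merge 107 and 130: 237
merge 151 and 237: 388
F sits 4 levels below the root, so its codeword is 4 bits.

4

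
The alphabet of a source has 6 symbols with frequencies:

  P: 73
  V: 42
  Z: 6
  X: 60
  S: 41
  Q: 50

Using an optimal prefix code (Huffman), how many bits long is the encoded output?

680

Merge the two smallest weights repeatedly:
merge Z(6) and S(41): 47
merge V(42) and 47: 89
merge Q(50) and X(60): 110
merge P(73) and 89: 162
merge 110 and 162: 272
Total encoded bits = sum of merged weights = 47 + 89 + 110 + 162 + 272 = 680.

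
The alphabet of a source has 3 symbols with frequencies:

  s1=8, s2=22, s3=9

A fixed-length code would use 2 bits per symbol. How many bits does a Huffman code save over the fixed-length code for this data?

22

Fixed-length: 2 bits × 39 symbols = 78 bits.
Huffman merges:
combine s1(8), s3(9) → 17
combine 17, s2(22) → 39
Huffman total = 17 + 39 = 56 bits.
Saving = 78 − 56 = 22 bits.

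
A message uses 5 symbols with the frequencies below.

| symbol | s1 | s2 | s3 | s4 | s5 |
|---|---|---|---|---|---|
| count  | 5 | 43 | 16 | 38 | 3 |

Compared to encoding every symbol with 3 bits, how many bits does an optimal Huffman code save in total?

Fixed-length: 3 bits × 105 symbols = 315 bits.
Huffman merges:
combine s5(3), s1(5) → 8
combine 8, s3(16) → 24
combine 24, s4(38) → 62
combine s2(43), 62 → 105
Huffman total = 8 + 24 + 62 + 105 = 199 bits.
Saving = 315 − 199 = 116 bits.

116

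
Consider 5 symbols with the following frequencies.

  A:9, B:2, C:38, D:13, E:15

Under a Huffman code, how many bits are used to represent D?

3

Huffman merges, smallest pair first:
B(2) + A(9) → 11
11 + D(13) → 24
E(15) + 24 → 39
C(38) + 39 → 77
D's leaf is at depth 3, giving a 3-bit codeword.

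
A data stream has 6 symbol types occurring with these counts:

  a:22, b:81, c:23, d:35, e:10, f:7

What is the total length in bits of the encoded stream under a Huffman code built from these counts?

389

Merge the two smallest weights repeatedly:
merge f(7) and e(10): 17
merge 17 and a(22): 39
merge c(23) and d(35): 58
merge 39 and 58: 97
merge b(81) and 97: 178
The encoded length is the sum of every internal node's weight: 17 + 39 + 58 + 97 + 178 = 389 bits.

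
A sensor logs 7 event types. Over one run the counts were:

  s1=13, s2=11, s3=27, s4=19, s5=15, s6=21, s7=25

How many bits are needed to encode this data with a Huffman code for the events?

365

Greedily combine the two least-frequent nodes:
merge s2(11) and s1(13): 24
merge s5(15) and s4(19): 34
merge s6(21) and 24: 45
merge s7(25) and s3(27): 52
merge 34 and 45: 79
merge 52 and 79: 131
The encoded length is the sum of every internal node's weight: 24 + 34 + 45 + 52 + 79 + 131 = 365 bits.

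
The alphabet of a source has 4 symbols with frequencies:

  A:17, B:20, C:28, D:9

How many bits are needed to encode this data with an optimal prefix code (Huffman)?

146

Merge the two smallest weights repeatedly:
merge D(9) and A(17): 26
merge B(20) and 26: 46
merge C(28) and 46: 74
The encoded length is the sum of every internal node's weight: 26 + 46 + 74 = 146 bits.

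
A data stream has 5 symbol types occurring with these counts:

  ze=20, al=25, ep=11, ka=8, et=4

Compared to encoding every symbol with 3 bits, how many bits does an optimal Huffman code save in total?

Fixed-length: 3 bits × 68 symbols = 204 bits.
Huffman merges:
combine et(4), ka(8) → 12
combine ep(11), 12 → 23
combine ze(20), 23 → 43
combine al(25), 43 → 68
Huffman total = 12 + 23 + 43 + 68 = 146 bits.
Saving = 204 − 146 = 58 bits.

58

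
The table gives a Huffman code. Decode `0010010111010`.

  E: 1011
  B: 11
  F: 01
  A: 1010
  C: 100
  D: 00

Read left to right; each codeword is recognised as soon as it completes (prefix code):
  00→D | 100→C | 1011→E | 1010→A
Decoded message: DCEA

DCEA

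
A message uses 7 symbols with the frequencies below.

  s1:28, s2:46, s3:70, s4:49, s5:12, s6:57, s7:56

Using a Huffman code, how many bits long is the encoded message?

Greedily combine the two least-frequent nodes:
s5(12) + s1(28) → 40
40 + s2(46) → 86
s4(49) + s7(56) → 105
s6(57) + s3(70) → 127
86 + 105 → 191
127 + 191 → 318
The encoded length is the sum of every internal node's weight: 40 + 86 + 105 + 127 + 191 + 318 = 867 bits.

867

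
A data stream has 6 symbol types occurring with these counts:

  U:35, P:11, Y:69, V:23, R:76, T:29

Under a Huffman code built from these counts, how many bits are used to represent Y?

Repeatedly merge the two smallest:
P(11) + V(23) → 34
T(29) + 34 → 63
U(35) + 63 → 98
Y(69) + R(76) → 145
98 + 145 → 243
Y sits 2 levels below the root, so its codeword is 2 bits.

2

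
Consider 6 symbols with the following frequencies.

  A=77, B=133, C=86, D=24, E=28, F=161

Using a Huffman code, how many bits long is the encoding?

1199

Greedily combine the two least-frequent nodes:
combine D(24), E(28) → 52
combine 52, A(77) → 129
combine C(86), 129 → 215
combine B(133), F(161) → 294
combine 215, 294 → 509
The encoded length is the sum of every internal node's weight: 52 + 129 + 215 + 294 + 509 = 1199 bits.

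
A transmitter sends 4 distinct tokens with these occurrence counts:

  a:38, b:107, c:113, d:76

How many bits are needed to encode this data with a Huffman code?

Build the Huffman tree bottom-up:
a(38) + d(76) → 114
b(107) + c(113) → 220
114 + 220 → 334
Each symbol's bit-cost is frequency × depth; summing gives 668 bits (equivalently 114 + 220 + 334).

668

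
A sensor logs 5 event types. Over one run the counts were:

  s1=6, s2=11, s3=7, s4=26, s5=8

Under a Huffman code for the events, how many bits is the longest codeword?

Merge the two lowest-weight nodes at each step:
s1(6) + s3(7) → 13
s5(8) + s2(11) → 19
13 + 19 → 32
s4(26) + 32 → 58
The first pair merged (s1, s3) ends up deepest, at depth 3.

3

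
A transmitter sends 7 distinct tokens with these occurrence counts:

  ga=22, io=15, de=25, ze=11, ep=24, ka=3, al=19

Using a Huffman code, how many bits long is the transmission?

Merge the two smallest weights repeatedly:
merge ka(3) and ze(11): 14
merge 14 and io(15): 29
merge al(19) and ga(22): 41
merge ep(24) and de(25): 49
merge 29 and 41: 70
merge 49 and 70: 119
The encoded length is the sum of every internal node's weight: 14 + 29 + 41 + 49 + 70 + 119 = 322 bits.

322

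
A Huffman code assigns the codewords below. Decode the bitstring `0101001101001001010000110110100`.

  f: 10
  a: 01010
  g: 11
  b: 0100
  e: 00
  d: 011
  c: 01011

Read left to right; each codeword is recognised as soon as it completes (prefix code):
  01010→a | 011→d | 0100→b | 10→f | 01010→a | 00→e | 011→d | 011→d | 0100→b
Decoded message: adbfaeddb

adbfaeddb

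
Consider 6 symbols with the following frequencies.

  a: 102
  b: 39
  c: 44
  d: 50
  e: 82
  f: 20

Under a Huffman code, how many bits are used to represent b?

3

Repeatedly merge the two smallest:
f(20) + b(39) → 59
c(44) + d(50) → 94
59 + e(82) → 141
94 + a(102) → 196
141 + 196 → 337
b's leaf is at depth 3, giving a 3-bit codeword.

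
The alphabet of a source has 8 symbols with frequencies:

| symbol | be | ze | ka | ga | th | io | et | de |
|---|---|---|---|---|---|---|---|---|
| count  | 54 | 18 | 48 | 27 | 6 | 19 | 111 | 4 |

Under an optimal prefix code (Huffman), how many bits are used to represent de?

Build the tree from the bottom:
combine de(4), th(6) → 10
combine 10, ze(18) → 28
combine io(19), ga(27) → 46
combine 28, 46 → 74
combine ka(48), be(54) → 102
combine 74, 102 → 176
combine et(111), 176 → 287
The subtree containing de is merged 5 times, so code length = 5.

5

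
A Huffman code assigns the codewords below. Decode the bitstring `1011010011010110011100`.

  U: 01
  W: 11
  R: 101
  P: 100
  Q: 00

Read left to right; each codeword is recognised as soon as it completes (prefix code):
  101→R | 101→R | 00→Q | 11→W | 01→U | 01→U | 100→P | 11→W | 100→P
Decoded message: RRQWUUPWP

RRQWUUPWP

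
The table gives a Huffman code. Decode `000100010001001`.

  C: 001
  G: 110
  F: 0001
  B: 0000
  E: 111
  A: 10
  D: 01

FFFC

Read left to right; each codeword is recognised as soon as it completes (prefix code):
  0001→F | 0001→F | 0001→F | 001→C
Decoded message: FFFC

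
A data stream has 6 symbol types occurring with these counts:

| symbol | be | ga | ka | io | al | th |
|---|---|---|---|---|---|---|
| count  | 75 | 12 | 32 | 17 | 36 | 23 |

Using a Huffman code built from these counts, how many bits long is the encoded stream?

Merge the two smallest weights repeatedly:
merge ga(12) and io(17): 29
merge th(23) and 29: 52
merge ka(32) and al(36): 68
merge 52 and 68: 120
merge be(75) and 120: 195
Total encoded bits = sum of merged weights = 29 + 52 + 68 + 120 + 195 = 464.

464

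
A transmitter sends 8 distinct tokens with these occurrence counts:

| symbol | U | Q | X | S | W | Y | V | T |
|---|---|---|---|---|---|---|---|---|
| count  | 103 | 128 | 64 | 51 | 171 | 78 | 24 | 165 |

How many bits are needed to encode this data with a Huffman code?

2230

Merge the two smallest weights repeatedly:
V(24) + S(51) → 75
X(64) + 75 → 139
Y(78) + U(103) → 181
Q(128) + 139 → 267
T(165) + W(171) → 336
181 + 267 → 448
336 + 448 → 784
Total encoded bits = sum of merged weights = 75 + 139 + 181 + 267 + 336 + 448 + 784 = 2230.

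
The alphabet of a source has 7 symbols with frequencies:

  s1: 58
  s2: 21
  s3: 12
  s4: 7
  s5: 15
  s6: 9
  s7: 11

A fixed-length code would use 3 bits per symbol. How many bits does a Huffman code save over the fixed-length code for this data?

77

Fixed-length: 3 bits × 133 symbols = 399 bits.
Huffman merges:
merge s4(7) and s6(9): 16
merge s7(11) and s3(12): 23
merge s5(15) and 16: 31
merge s2(21) and 23: 44
merge 31 and 44: 75
merge s1(58) and 75: 133
Huffman total = 16 + 23 + 31 + 44 + 75 + 133 = 322 bits.
Saving = 399 − 322 = 77 bits.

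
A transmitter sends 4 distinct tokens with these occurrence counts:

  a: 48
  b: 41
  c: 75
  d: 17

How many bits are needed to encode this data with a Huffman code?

345

Merge the two smallest weights repeatedly:
d(17) + b(41) → 58
a(48) + 58 → 106
c(75) + 106 → 181
Total encoded bits = sum of merged weights = 58 + 106 + 181 = 345.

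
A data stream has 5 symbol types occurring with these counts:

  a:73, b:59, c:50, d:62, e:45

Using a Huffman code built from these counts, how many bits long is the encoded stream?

673

Merge the two smallest weights repeatedly:
e(45) + c(50) → 95
b(59) + d(62) → 121
a(73) + 95 → 168
121 + 168 → 289
The encoded length is the sum of every internal node's weight: 95 + 121 + 168 + 289 = 673 bits.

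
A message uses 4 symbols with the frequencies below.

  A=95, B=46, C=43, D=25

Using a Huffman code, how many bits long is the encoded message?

391

Greedily combine the two least-frequent nodes:
D(25) + C(43) → 68
B(46) + 68 → 114
A(95) + 114 → 209
Each symbol's bit-cost is frequency × depth; summing gives 391 bits (equivalently 68 + 114 + 209).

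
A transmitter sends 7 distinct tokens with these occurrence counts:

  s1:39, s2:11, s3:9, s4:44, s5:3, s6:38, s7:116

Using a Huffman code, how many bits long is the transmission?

583

Merge the two smallest weights repeatedly:
merge s5(3) and s3(9): 12
merge s2(11) and 12: 23
merge 23 and s6(38): 61
merge s1(39) and s4(44): 83
merge 61 and 83: 144
merge s7(116) and 144: 260
Each symbol's bit-cost is frequency × depth; summing gives 583 bits (equivalently 12 + 23 + 61 + 83 + 144 + 260).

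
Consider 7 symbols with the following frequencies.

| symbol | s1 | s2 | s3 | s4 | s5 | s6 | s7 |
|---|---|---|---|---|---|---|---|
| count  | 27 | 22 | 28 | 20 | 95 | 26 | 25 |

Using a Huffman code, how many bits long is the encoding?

Build the Huffman tree bottom-up:
combine s4(20), s2(22) → 42
combine s7(25), s6(26) → 51
combine s1(27), s3(28) → 55
combine 42, 51 → 93
combine 55, 93 → 148
combine s5(95), 148 → 243
The encoded length is the sum of every internal node's weight: 42 + 51 + 55 + 93 + 148 + 243 = 632 bits.

632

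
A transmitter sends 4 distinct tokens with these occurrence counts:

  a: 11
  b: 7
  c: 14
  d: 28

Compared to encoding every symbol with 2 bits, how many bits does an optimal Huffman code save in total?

Fixed-length: 2 bits × 60 symbols = 120 bits.
Huffman merges:
merge b(7) and a(11): 18
merge c(14) and 18: 32
merge d(28) and 32: 60
Huffman total = 18 + 32 + 60 = 110 bits.
Saving = 120 − 110 = 10 bits.

10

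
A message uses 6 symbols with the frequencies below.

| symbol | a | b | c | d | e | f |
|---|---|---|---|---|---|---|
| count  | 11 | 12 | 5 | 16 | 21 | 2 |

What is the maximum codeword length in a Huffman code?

4

Merge the two lowest-weight nodes at each step:
combine f(2), c(5) → 7
combine 7, a(11) → 18
combine b(12), d(16) → 28
combine 18, e(21) → 39
combine 28, 39 → 67
The first pair merged (f, c) ends up deepest, at depth 4.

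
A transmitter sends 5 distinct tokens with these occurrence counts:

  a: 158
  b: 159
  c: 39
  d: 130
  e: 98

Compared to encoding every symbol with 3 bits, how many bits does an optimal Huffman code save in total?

Fixed-length: 3 bits × 584 symbols = 1752 bits.
Huffman merges:
combine c(39), e(98) → 137
combine d(130), 137 → 267
combine a(158), b(159) → 317
combine 267, 317 → 584
Huffman total = 137 + 267 + 317 + 584 = 1305 bits.
Saving = 1752 − 1305 = 447 bits.

447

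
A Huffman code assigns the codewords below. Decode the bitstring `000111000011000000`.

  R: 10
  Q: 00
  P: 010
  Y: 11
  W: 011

Read left to right; each codeword is recognised as soon as it completes (prefix code):
  00→Q | 011→W | 10→R | 00→Q | 011→W | 00→Q | 00→Q | 00→Q
Decoded message: QWRQWQQQ

QWRQWQQQ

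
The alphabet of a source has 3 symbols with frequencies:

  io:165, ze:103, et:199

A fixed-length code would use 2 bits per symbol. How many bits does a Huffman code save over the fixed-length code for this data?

199

Fixed-length: 2 bits × 467 symbols = 934 bits.
Huffman merges:
ze(103) + io(165) → 268
et(199) + 268 → 467
Huffman total = 268 + 467 = 735 bits.
Saving = 934 − 735 = 199 bits.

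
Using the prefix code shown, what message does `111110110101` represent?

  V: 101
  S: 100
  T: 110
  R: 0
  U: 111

UTTV

Read left to right; each codeword is recognised as soon as it completes (prefix code):
  111→U | 110→T | 110→T | 101→V
Decoded message: UTTV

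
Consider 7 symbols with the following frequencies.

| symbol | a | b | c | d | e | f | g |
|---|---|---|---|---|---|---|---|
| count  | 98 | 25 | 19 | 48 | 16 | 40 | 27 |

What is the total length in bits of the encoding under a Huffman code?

708

Merge the two smallest weights repeatedly:
combine e(16), c(19) → 35
combine b(25), g(27) → 52
combine 35, f(40) → 75
combine d(48), 52 → 100
combine 75, a(98) → 173
combine 100, 173 → 273
The encoded length is the sum of every internal node's weight: 35 + 52 + 75 + 100 + 173 + 273 = 708 bits.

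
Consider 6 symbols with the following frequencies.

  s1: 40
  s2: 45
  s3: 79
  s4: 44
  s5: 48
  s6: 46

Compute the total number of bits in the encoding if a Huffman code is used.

779

Merge the two smallest weights repeatedly:
combine s1(40), s4(44) → 84
combine s2(45), s6(46) → 91
combine s5(48), s3(79) → 127
combine 84, 91 → 175
combine 127, 175 → 302
Total encoded bits = sum of merged weights = 84 + 91 + 127 + 175 + 302 = 779.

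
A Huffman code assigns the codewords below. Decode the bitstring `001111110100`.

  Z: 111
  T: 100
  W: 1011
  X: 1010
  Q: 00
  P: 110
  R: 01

Read left to right; each codeword is recognised as soon as it completes (prefix code):
  00→Q | 111→Z | 111→Z | 01→R | 00→Q
Decoded message: QZZRQ

QZZRQ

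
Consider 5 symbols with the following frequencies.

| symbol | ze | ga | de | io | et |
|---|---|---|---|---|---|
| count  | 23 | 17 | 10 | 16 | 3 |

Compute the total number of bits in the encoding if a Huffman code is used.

Merge the two smallest weights repeatedly:
et(3) + de(10) → 13
13 + io(16) → 29
ga(17) + ze(23) → 40
29 + 40 → 69
The encoded length is the sum of every internal node's weight: 13 + 29 + 40 + 69 = 151 bits.

151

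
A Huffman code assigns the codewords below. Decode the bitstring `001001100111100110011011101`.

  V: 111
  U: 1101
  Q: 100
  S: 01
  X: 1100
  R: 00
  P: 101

RQXVQXUU

Read left to right; each codeword is recognised as soon as it completes (prefix code):
  00→R | 100→Q | 1100→X | 111→V | 100→Q | 1100→X | 1101→U | 1101→U
Decoded message: RQXVQXUU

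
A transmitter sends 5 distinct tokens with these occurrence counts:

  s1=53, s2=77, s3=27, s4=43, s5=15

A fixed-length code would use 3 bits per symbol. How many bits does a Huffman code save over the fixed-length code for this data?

173

Fixed-length: 3 bits × 215 symbols = 645 bits.
Huffman merges:
merge s5(15) and s3(27): 42
merge 42 and s4(43): 85
merge s1(53) and s2(77): 130
merge 85 and 130: 215
Huffman total = 42 + 85 + 130 + 215 = 472 bits.
Saving = 645 − 472 = 173 bits.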